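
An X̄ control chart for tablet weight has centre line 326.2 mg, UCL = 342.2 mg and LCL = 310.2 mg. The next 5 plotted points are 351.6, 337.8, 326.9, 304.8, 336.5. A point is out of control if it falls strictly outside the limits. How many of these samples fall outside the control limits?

2

Compare each point to [310.2, 342.2]: sample 1 = 351.6 > UCL; sample 4 = 304.8 < LCL.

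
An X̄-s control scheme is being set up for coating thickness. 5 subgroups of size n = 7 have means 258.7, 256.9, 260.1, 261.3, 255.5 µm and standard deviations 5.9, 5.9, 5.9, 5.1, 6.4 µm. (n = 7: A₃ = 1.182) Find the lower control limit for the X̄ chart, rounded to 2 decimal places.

251.60

X̄̄ = (258.7 + 256.9 + 260.1 + 261.3 + 255.5) / 5 = 258.5000
s̄ = (5.9 + 5.9 + 5.9 + 5.1 + 6.4) / 5 = 5.8400
LCL = X̄̄ − A₃·s̄ = 258.5000 − 1.182 × 5.8400 = 251.5971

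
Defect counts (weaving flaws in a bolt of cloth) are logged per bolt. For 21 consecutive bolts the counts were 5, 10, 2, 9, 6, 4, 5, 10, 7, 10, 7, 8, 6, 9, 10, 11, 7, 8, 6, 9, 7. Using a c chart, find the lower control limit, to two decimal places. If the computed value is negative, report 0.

c̄ = (5 + 10 + 2 + 9 + 6 + 4 + 5 + 10 + 7 + 10 + 7 + 8 + 6 + 9 + 10 + 11 + 7 + 8 + 6 + 9 + 7) / 21 = 156 / 21 = 7.4286
LCL = c̄ − 3√c̄ = 7.4286 − 3 × 2.7255 = -0.7481 → 0 (cannot be negative)

0.00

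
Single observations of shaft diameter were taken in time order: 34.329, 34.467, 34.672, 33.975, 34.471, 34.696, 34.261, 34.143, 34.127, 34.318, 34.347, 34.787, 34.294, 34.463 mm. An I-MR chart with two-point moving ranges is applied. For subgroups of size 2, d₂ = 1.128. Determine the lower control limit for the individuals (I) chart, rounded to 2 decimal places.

33.64

X̄ = (34.329 + 34.467 + 34.672 + 33.975 + 34.471 + 34.696 + 34.261 + 34.143 + 34.127 + 34.318 + 34.347 + 34.787 + 34.294 + 34.463) / 14 = 34.3821
Moving ranges: 0.138, 0.205, 0.697, 0.496, 0.225, 0.435, 0.118, 0.016, 0.191, 0.029, 0.440, 0.493, 0.169; M̄R̄ = 3.6520 / 13 = 0.2809
LCL = X̄ − 3·M̄R̄/d₂ = 34.3821 − 3 × 0.2809 / 1.128 = 33.6350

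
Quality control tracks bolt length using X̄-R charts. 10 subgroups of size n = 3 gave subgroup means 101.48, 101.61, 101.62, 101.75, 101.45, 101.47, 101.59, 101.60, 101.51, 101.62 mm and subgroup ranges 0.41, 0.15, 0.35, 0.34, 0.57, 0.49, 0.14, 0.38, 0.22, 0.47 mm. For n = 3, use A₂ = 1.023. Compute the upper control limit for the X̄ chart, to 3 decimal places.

X̄̄ = (101.48 + 101.61 + 101.62 + 101.75 + 101.45 + 101.47 + 101.59 + 101.60 + 101.51 + 101.62) / 10 = 1015.7000 / 10 = 101.5700
R̄ = (0.41 + 0.15 + 0.35 + 0.34 + 0.57 + 0.49 + 0.14 + 0.38 + 0.22 + 0.47) / 10 = 3.5200 / 10 = 0.3520
UCL = X̄̄ + A₂·R̄ = 101.5700 + 1.023 × 0.3520 = 101.9301

101.930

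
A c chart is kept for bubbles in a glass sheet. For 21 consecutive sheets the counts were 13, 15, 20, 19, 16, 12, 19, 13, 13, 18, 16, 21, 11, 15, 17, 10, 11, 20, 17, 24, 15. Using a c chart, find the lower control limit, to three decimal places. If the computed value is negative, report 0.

3.970

c̄ = (13 + 15 + 20 + 19 + 16 + 12 + 19 + 13 + 13 + 18 + 16 + 21 + 11 + 15 + 17 + 10 + 11 + 20 + 17 + 24 + 15) / 21 = 335 / 21 = 15.9524
LCL = c̄ − 3√c̄ = 15.9524 − 3 × 3.9940 = 3.9703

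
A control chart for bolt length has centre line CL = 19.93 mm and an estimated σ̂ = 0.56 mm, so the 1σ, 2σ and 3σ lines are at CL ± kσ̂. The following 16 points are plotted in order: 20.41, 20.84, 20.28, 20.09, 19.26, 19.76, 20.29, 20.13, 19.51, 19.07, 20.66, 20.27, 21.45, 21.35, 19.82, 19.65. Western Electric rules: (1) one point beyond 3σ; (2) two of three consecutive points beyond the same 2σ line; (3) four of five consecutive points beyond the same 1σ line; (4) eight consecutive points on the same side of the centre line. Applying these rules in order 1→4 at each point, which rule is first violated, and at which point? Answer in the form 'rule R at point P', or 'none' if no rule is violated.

rule 2 at point 14

Zone of each point (C = within 1σ̂, B = 1σ̂–2σ̂, A = 2σ̂–3σ̂, * = beyond 3σ̂; sign = side of CL): 1:+C, 2:+B, 3:+C, 4:+C, 5:-B, 6:-C, 7:+C, 8:+C, 9:-C, 10:-B, 11:+B, 12:+C, 13:+A, 14:+A, 15:-C, 16:-C
Rule 2 (two of three consecutive points beyond the same 2σ limit) is satisfied at point 14.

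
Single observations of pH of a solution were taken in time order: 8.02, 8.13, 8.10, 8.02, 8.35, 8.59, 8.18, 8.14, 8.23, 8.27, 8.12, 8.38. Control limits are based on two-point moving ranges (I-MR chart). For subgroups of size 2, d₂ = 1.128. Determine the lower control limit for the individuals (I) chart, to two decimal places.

X̄ = (8.02 + 8.13 + 8.10 + 8.02 + 8.35 + 8.59 + 8.18 + 8.14 + 8.23 + 8.27 + 8.12 + 8.38) / 12 = 8.2108
Moving ranges: 0.11, 0.03, 0.08, 0.33, 0.24, 0.41, 0.04, 0.09, 0.04, 0.15, 0.26; M̄R̄ = 1.7800 / 11 = 0.1618
LCL = X̄ − 3·M̄R̄/d₂ = 8.2108 − 3 × 0.1618 / 1.128 = 7.7805

7.78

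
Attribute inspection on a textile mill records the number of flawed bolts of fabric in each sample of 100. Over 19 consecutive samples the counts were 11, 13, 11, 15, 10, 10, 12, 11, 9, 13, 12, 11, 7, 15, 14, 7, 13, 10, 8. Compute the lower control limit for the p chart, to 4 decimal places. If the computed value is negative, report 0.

p̄ = Σdᵢ / (k·n) = 212 / (19 × 100) = 0.11158
LCL = p̄ − 3·√(p̄(1−p̄)/n) = 0.11158 − 3 × 0.03148 = 0.01712

0.0171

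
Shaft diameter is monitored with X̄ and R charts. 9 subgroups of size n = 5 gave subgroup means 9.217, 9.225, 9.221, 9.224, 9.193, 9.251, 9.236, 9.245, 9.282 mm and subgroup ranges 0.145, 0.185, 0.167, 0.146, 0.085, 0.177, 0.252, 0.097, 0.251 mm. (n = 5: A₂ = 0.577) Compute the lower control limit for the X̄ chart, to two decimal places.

9.14

X̄̄ = (9.217 + 9.225 + 9.221 + 9.224 + 9.193 + 9.251 + 9.236 + 9.245 + 9.282) / 9 = 83.0940 / 9 = 9.2327
R̄ = (0.145 + 0.185 + 0.167 + 0.146 + 0.085 + 0.177 + 0.252 + 0.097 + 0.251) / 9 = 1.5050 / 9 = 0.1672
LCL = X̄̄ − A₂·R̄ = 9.2327 − 0.577 × 0.1672 = 9.1362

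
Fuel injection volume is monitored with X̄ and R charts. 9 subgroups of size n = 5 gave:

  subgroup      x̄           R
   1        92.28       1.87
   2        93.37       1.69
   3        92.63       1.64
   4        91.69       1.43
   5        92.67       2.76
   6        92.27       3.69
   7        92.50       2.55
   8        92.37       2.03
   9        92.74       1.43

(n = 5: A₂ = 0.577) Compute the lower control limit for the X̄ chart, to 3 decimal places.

X̄̄ = (92.28 + 93.37 + 92.63 + 91.69 + 92.67 + 92.27 + 92.50 + 92.37 + 92.74) / 9 = 832.5200 / 9 = 92.5022
R̄ = (1.87 + 1.69 + 1.64 + 1.43 + 2.76 + 3.69 + 2.55 + 2.03 + 1.43) / 9 = 19.0900 / 9 = 2.1211
LCL = X̄̄ − A₂·R̄ = 92.5022 − 0.577 × 2.1211 = 91.2783

91.278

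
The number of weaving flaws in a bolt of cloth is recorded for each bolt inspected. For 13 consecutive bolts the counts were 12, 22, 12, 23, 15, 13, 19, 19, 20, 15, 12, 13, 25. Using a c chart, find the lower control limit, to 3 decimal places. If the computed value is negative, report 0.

c̄ = (12 + 22 + 12 + 23 + 15 + 13 + 19 + 19 + 20 + 15 + 12 + 13 + 25) / 13 = 220 / 13 = 16.9231
LCL = c̄ − 3√c̄ = 16.9231 − 3 × 4.1138 = 4.5818

4.582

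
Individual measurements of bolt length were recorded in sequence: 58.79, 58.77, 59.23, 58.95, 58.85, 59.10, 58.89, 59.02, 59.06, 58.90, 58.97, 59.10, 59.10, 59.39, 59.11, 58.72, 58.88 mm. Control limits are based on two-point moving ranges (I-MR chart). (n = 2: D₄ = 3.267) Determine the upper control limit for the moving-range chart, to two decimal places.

0.61

Moving ranges: 0.02, 0.46, 0.28, 0.10, 0.25, 0.21, 0.13, 0.04, 0.16, 0.07, 0.13, 0.00, 0.29, 0.28, 0.39, 0.16; M̄R̄ = 2.9700 / 16 = 0.1856
UCL_MR = D₄·M̄R̄ = 3.267 × 0.1856 = 0.6064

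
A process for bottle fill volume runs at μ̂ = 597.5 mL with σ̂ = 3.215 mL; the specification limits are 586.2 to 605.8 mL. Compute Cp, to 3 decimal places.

1.016

Cp = (USL − LSL) / (6σ̂) = (605.8 − 586.2) / (6 × 3.215) = 19.6000 / 19.2900 = 1.0161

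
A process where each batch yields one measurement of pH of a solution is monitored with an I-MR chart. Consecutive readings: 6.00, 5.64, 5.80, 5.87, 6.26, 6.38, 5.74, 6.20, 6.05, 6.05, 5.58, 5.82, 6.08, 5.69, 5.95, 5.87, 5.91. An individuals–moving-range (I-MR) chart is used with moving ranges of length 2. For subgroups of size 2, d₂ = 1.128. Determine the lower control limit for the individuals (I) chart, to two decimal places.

5.25

X̄ = (6.00 + 5.64 + 5.80 + 5.87 + 6.26 + 6.38 + 5.74 + 6.20 + 6.05 + 6.05 + 5.58 + 5.82 + 6.08 + 5.69 + 5.95 + 5.87 + 5.91) / 17 = 5.9347
Moving ranges: 0.36, 0.16, 0.07, 0.39, 0.12, 0.64, 0.46, 0.15, 0.00, 0.47, 0.24, 0.26, 0.39, 0.26, 0.08, 0.04; M̄R̄ = 4.0900 / 16 = 0.2556
LCL = X̄ − 3·M̄R̄/d₂ = 5.9347 − 3 × 0.2556 / 1.128 = 5.2549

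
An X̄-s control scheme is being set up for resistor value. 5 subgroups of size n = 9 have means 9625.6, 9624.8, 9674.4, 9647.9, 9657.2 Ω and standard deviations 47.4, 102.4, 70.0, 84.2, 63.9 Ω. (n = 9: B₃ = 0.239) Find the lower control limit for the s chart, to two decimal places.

17.59

s̄ = (47.4 + 102.4 + 70.0 + 84.2 + 63.9) / 5 = 73.5800
LCL_s = B₃·s̄ = 0.239 × 73.5800 = 17.5856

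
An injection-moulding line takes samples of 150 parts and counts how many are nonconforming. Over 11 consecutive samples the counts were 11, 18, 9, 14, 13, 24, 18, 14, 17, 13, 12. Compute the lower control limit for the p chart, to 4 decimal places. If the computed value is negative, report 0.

0.0257

p̄ = Σdᵢ / (k·n) = 163 / (11 × 150) = 0.09879
LCL = p̄ − 3·√(p̄(1−p̄)/n) = 0.09879 − 3 × 0.02436 = 0.02570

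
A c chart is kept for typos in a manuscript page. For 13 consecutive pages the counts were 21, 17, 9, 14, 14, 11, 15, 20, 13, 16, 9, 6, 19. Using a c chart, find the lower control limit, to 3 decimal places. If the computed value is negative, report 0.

c̄ = (21 + 17 + 9 + 14 + 14 + 11 + 15 + 20 + 13 + 16 + 9 + 6 + 19) / 13 = 184 / 13 = 14.1538
LCL = c̄ − 3√c̄ = 14.1538 − 3 × 3.7622 = 2.8674

2.867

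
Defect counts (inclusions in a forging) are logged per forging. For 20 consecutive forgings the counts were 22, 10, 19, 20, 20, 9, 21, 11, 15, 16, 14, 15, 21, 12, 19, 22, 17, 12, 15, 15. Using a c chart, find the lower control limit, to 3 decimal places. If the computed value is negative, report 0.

4.157

c̄ = (22 + 10 + 19 + 20 + 20 + 9 + 21 + 11 + 15 + 16 + 14 + 15 + 21 + 12 + 19 + 22 + 17 + 12 + 15 + 15) / 20 = 325 / 20 = 16.2500
LCL = c̄ − 3√c̄ = 16.2500 − 3 × 4.0311 = 4.1566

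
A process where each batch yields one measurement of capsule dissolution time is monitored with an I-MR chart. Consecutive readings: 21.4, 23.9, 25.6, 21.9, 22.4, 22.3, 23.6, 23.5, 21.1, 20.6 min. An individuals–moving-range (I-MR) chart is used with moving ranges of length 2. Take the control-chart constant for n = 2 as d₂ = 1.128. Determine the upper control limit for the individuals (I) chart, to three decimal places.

X̄ = (21.4 + 23.9 + 25.6 + 21.9 + 22.4 + 22.3 + 23.6 + 23.5 + 21.1 + 20.6) / 10 = 22.6300
Moving ranges: 2.5, 1.7, 3.7, 0.5, 0.1, 1.3, 0.1, 2.4, 0.5; M̄R̄ = 12.8000 / 9 = 1.4222
UCL = X̄ + 3·M̄R̄/d₂ = 22.6300 + 3 × 1.4222 / 1.128 = 26.4125

26.413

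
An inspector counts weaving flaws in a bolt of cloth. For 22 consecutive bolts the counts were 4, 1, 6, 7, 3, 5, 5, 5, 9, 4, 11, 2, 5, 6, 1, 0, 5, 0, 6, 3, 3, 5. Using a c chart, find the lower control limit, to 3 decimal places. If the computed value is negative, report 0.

c̄ = (4 + 1 + 6 + 7 + 3 + 5 + 5 + 5 + 9 + 4 + 11 + 2 + 5 + 6 + 1 + 0 + 5 + 0 + 6 + 3 + 3 + 5) / 22 = 96 / 22 = 4.3636
LCL = c̄ − 3√c̄ = 4.3636 − 3 × 2.0889 = -1.9032 → 0 (cannot be negative)

0.000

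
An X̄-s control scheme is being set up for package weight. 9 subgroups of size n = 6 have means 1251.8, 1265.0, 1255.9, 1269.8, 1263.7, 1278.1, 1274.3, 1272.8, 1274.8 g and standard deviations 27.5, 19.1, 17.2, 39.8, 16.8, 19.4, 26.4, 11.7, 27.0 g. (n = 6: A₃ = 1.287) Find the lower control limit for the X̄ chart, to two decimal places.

X̄̄ = (1251.8 + 1265.0 + 1255.9 + 1269.8 + 1263.7 + 1278.1 + 1274.3 + 1272.8 + 1274.8) / 9 = 1267.3556
s̄ = (27.5 + 19.1 + 17.2 + 39.8 + 16.8 + 19.4 + 26.4 + 11.7 + 27.0) / 9 = 22.7667
LCL = X̄̄ − A₃·s̄ = 1267.3556 − 1.287 × 22.7667 = 1238.0549

1238.05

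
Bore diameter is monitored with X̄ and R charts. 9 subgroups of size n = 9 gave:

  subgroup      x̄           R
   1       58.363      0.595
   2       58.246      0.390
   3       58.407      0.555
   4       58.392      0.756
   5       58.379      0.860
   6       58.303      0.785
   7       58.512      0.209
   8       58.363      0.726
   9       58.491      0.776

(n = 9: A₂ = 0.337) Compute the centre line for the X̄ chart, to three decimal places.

58.384

X̄̄ = (58.363 + 58.246 + 58.407 + 58.392 + 58.379 + 58.303 + 58.512 + 58.363 + 58.491) / 9 = 525.4560 / 9 = 58.3840
CL = X̄̄ = 58.3840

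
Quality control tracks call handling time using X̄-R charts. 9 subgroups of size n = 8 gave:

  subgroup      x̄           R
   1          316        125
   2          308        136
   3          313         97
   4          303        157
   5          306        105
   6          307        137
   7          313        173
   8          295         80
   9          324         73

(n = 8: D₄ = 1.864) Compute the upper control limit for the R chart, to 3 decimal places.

224.301

R̄ = (125 + 136 + 97 + 157 + 105 + 137 + 173 + 80 + 73) / 9 = 1083.0000 / 9 = 120.3333
UCL_R = D₄·R̄ = 1.864 × 120.3333 = 224.3013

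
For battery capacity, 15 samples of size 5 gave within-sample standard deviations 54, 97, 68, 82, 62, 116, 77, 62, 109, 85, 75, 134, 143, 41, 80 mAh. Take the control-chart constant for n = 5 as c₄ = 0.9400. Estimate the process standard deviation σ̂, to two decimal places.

91.13

s̄ = (54 + 97 + 68 + 82 + 62 + 116 + 77 + 62 + 109 + 85 + 75 + 134 + 143 + 41 + 80) / 15 = 85.6667
σ̂ = s̄ / c₄ = 85.6667 / 0.9400 = 91.1348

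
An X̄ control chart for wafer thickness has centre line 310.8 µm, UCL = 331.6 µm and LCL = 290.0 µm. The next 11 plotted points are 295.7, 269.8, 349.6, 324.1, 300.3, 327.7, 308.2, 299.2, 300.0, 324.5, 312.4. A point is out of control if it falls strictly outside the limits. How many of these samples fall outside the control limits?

2

Compare each point to [290.0, 331.6]: sample 2 = 269.8 < LCL; sample 3 = 349.6 > UCL.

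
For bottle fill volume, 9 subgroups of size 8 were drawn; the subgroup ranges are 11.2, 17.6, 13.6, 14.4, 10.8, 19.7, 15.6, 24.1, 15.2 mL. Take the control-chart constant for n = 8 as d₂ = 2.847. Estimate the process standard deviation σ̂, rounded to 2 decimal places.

R̄ = (11.2 + 17.6 + 13.6 + 14.4 + 10.8 + 19.7 + 15.6 + 24.1 + 15.2) / 9 = 15.8000
σ̂ = R̄ / d₂ = 15.8000 / 2.847 = 5.5497

5.55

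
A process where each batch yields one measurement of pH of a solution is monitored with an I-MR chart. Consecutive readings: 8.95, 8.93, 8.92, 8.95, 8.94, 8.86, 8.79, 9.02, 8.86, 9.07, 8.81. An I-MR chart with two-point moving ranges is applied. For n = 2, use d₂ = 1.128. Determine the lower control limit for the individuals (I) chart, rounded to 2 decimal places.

X̄ = (8.95 + 8.93 + 8.92 + 8.95 + 8.94 + 8.86 + 8.79 + 9.02 + 8.86 + 9.07 + 8.81) / 11 = 8.9182
Moving ranges: 0.02, 0.01, 0.03, 0.01, 0.08, 0.07, 0.23, 0.16, 0.21, 0.26; M̄R̄ = 1.0800 / 10 = 0.1080
LCL = X̄ − 3·M̄R̄/d₂ = 8.9182 − 3 × 0.1080 / 1.128 = 8.6309

8.63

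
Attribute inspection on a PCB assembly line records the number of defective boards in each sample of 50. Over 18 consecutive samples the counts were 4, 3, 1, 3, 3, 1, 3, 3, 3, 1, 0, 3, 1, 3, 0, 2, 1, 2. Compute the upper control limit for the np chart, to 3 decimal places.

6.267

p̄ = Σdᵢ / (k·n) = 37 / (18 × 50) = 0.04111
UCL = np̄ + 3·√(np̄(1−p̄)) = 2.0556 + 3 × √(2.0556×0.95889) = 2.0556 + 3 × 1.4039 = 6.2674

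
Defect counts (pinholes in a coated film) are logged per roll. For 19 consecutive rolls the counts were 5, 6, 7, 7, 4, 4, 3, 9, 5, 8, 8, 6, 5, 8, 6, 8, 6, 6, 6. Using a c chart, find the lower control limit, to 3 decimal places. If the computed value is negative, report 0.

c̄ = (5 + 6 + 7 + 7 + 4 + 4 + 3 + 9 + 5 + 8 + 8 + 6 + 5 + 8 + 6 + 8 + 6 + 6 + 6) / 19 = 117 / 19 = 6.1579
LCL = c̄ − 3√c̄ = 6.1579 − 3 × 2.4815 = -1.2866 → 0 (cannot be negative)

0.000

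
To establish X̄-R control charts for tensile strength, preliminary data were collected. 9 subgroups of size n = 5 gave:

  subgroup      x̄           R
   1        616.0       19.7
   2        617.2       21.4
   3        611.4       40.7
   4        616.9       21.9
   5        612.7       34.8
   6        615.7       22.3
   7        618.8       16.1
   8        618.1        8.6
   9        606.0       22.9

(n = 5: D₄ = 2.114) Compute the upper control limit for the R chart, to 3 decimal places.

48.951

R̄ = (19.7 + 21.4 + 40.7 + 21.9 + 34.8 + 22.3 + 16.1 + 8.6 + 22.9) / 9 = 208.4000 / 9 = 23.1556
UCL_R = D₄·R̄ = 2.114 × 23.1556 = 48.9508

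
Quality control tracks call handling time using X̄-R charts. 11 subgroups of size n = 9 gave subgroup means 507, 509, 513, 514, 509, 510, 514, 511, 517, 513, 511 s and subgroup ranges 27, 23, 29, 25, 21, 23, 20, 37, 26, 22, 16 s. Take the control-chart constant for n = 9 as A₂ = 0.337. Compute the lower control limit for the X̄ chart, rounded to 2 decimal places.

503.40

X̄̄ = (507 + 509 + 513 + 514 + 509 + 510 + 514 + 511 + 517 + 513 + 511) / 11 = 5628.0000 / 11 = 511.6364
R̄ = (27 + 23 + 29 + 25 + 21 + 23 + 20 + 37 + 26 + 22 + 16) / 11 = 269.0000 / 11 = 24.4545
LCL = X̄̄ − A₂·R̄ = 511.6364 − 0.337 × 24.4545 = 503.3952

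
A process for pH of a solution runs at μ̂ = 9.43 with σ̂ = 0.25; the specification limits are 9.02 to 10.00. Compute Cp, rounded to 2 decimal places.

Cp = (USL − LSL) / (6σ̂) = (10.00 − 9.02) / (6 × 0.25) = 0.9800 / 1.5000 = 0.6533

0.65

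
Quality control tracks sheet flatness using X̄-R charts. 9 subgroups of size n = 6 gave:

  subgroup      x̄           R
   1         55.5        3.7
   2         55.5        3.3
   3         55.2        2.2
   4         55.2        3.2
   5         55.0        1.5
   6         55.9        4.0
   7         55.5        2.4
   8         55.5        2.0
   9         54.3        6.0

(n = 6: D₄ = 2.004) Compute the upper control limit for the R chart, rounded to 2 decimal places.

R̄ = (3.7 + 3.3 + 2.2 + 3.2 + 1.5 + 4.0 + 2.4 + 2.0 + 6.0) / 9 = 28.3000 / 9 = 3.1444
UCL_R = D₄·R̄ = 2.004 × 3.1444 = 6.3015

6.30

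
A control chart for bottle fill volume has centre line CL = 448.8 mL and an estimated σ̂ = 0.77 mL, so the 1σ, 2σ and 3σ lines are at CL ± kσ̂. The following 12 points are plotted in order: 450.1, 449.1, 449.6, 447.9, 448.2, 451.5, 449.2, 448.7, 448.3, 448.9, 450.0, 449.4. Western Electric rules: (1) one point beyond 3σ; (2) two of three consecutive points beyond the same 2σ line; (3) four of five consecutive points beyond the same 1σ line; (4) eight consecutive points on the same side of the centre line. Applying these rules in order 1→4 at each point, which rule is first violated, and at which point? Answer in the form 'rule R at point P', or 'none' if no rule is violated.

rule 1 at point 6

Zone of each point (C = within 1σ̂, B = 1σ̂–2σ̂, A = 2σ̂–3σ̂, * = beyond 3σ̂; sign = side of CL): 1:+B, 2:+C, 3:+B, 4:-B, 5:-C, 6:+*, 7:+C, 8:-C, 9:-C, 10:+C, 11:+B, 12:+C
Rule 1 (one point beyond the 3σ limits) is satisfied at point 6.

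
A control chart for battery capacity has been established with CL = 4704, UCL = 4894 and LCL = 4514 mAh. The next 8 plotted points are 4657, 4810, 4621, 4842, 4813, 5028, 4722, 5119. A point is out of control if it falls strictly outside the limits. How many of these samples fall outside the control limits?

Compare each point to [4514, 4894]: sample 6 = 5028 > UCL; sample 8 = 5119 > UCL.

2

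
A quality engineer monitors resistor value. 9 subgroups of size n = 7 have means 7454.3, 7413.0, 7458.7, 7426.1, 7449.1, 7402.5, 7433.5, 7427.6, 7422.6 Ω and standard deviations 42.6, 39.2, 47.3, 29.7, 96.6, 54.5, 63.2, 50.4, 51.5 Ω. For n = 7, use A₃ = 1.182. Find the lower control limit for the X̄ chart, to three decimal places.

7369.550

X̄̄ = (7454.3 + 7413.0 + 7458.7 + 7426.1 + 7449.1 + 7402.5 + 7433.5 + 7427.6 + 7422.6) / 9 = 7431.9333
s̄ = (42.6 + 39.2 + 47.3 + 29.7 + 96.6 + 54.5 + 63.2 + 50.4 + 51.5) / 9 = 52.7778
LCL = X̄̄ − A₃·s̄ = 7431.9333 − 1.182 × 52.7778 = 7369.5500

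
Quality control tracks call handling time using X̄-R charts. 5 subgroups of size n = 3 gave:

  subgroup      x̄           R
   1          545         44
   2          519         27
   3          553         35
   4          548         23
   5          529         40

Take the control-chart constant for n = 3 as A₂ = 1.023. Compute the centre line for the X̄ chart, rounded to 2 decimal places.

X̄̄ = (545 + 519 + 553 + 548 + 529) / 5 = 2694.0000 / 5 = 538.8000
CL = X̄̄ = 538.8000

538.80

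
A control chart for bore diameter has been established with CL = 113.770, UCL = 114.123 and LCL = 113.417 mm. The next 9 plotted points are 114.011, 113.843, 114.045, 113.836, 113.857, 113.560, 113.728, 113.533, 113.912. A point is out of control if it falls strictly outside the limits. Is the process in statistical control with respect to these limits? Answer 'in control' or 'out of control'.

All 9 points lie within [113.417, 114.123].

in control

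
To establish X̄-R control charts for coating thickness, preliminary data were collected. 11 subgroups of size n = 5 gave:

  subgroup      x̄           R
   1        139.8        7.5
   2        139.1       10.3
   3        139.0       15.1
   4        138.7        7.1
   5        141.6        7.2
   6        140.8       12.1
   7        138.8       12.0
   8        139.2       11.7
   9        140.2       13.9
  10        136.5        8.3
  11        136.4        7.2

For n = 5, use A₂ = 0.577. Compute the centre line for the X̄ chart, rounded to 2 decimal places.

X̄̄ = (139.8 + 139.1 + 139.0 + 138.7 + 141.6 + 140.8 + 138.8 + 139.2 + 140.2 + 136.5 + 136.4) / 11 = 1530.1000 / 11 = 139.1000
CL = X̄̄ = 139.1000

139.10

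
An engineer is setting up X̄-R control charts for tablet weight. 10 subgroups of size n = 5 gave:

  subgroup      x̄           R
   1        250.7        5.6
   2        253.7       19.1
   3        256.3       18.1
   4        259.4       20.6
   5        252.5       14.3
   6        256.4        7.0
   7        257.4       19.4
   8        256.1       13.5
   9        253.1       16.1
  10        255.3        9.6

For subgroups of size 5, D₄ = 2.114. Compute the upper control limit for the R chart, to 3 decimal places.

R̄ = (5.6 + 19.1 + 18.1 + 20.6 + 14.3 + 7.0 + 19.4 + 13.5 + 16.1 + 9.6) / 10 = 143.3000 / 10 = 14.3300
UCL_R = D₄·R̄ = 2.114 × 14.3300 = 30.2936

30.294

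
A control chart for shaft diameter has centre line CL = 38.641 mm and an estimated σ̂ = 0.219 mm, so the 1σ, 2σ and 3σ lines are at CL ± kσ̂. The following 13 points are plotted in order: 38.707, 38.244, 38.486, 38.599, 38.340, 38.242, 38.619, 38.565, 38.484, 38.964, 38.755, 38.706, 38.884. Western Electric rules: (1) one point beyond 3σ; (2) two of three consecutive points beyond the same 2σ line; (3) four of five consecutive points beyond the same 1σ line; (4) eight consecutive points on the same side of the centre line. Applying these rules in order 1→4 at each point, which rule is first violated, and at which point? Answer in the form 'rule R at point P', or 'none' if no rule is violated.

rule 4 at point 9

Zone of each point (C = within 1σ̂, B = 1σ̂–2σ̂, A = 2σ̂–3σ̂, * = beyond 3σ̂; sign = side of CL): 1:+C, 2:-B, 3:-C, 4:-C, 5:-B, 6:-B, 7:-C, 8:-C, 9:-C, 10:+B, 11:+C, 12:+C, 13:+B
Rule 4 (eight consecutive points on the same side of the centre line) is satisfied at point 9.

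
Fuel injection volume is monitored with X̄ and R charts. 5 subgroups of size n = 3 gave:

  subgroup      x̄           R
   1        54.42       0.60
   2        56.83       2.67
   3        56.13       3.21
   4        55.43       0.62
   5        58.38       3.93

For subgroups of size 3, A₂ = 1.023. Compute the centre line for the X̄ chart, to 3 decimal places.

X̄̄ = (54.42 + 56.83 + 56.13 + 55.43 + 58.38) / 5 = 281.1900 / 5 = 56.2380
CL = X̄̄ = 56.2380

56.238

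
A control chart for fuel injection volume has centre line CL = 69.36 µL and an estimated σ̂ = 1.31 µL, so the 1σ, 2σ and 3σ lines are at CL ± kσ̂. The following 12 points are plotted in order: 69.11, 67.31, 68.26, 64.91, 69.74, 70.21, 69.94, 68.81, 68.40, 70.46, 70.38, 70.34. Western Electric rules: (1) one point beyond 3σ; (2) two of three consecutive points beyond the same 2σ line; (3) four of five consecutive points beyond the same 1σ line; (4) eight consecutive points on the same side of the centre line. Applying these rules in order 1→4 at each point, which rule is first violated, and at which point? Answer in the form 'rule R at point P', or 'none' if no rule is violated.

Zone of each point (C = within 1σ̂, B = 1σ̂–2σ̂, A = 2σ̂–3σ̂, * = beyond 3σ̂; sign = side of CL): 1:-C, 2:-B, 3:-C, 4:-*, 5:+C, 6:+C, 7:+C, 8:-C, 9:-C, 10:+C, 11:+C, 12:+C
Rule 1 (one point beyond the 3σ limits) is satisfied at point 4.

rule 1 at point 4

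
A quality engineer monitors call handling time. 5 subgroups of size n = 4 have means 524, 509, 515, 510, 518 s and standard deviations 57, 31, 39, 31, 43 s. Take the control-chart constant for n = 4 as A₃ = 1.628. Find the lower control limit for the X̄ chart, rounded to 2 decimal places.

449.75

X̄̄ = (524 + 509 + 515 + 510 + 518) / 5 = 515.2000
s̄ = (57 + 31 + 39 + 31 + 43) / 5 = 40.2000
LCL = X̄̄ − A₃·s̄ = 515.2000 − 1.628 × 40.2000 = 449.7544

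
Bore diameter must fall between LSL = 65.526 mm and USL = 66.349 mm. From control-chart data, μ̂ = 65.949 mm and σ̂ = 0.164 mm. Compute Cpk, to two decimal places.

0.81

Cpu = (USL − μ̂) / (3σ̂) = (66.349 − 65.949) / (3 × 0.164) = 0.8130; Cpl = (μ̂ − LSL) / (3σ̂) = (65.949 − 65.526) / (3 × 0.164) = 0.8598; Cpk = min(Cpu, Cpl) = 0.8130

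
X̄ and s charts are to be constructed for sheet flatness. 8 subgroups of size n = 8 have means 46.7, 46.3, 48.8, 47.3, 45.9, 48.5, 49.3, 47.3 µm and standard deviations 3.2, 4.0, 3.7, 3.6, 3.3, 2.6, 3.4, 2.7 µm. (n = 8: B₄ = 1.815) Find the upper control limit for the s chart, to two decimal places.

s̄ = (3.2 + 4.0 + 3.7 + 3.6 + 3.3 + 2.6 + 3.4 + 2.7) / 8 = 3.3125
UCL_s = B₄·s̄ = 1.815 × 3.3125 = 6.0122

6.01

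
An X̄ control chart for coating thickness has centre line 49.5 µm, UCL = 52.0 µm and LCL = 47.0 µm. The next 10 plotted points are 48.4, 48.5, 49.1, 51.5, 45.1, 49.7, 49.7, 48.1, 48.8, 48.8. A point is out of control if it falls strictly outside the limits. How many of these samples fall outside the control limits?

Compare each point to [47.0, 52.0]: sample 5 = 45.1 < LCL.

1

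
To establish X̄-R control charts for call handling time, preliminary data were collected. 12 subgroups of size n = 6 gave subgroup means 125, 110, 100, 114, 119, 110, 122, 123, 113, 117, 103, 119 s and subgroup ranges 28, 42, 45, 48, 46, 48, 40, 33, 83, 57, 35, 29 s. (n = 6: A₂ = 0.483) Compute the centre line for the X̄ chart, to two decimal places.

X̄̄ = (125 + 110 + 100 + 114 + 119 + 110 + 122 + 123 + 113 + 117 + 103 + 119) / 12 = 1375.0000 / 12 = 114.5833
CL = X̄̄ = 114.5833

114.58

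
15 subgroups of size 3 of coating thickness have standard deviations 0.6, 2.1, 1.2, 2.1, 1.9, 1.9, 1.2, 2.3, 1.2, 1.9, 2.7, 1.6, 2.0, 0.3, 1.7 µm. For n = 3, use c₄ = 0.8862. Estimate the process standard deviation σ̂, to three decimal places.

s̄ = (0.6 + 2.1 + 1.2 + 2.1 + 1.9 + 1.9 + 1.2 + 2.3 + 1.2 + 1.9 + 2.7 + 1.6 + 2.0 + 0.3 + 1.7) / 15 = 1.6467
σ̂ = s̄ / c₄ = 1.6467 / 0.8862 = 1.8581

1.858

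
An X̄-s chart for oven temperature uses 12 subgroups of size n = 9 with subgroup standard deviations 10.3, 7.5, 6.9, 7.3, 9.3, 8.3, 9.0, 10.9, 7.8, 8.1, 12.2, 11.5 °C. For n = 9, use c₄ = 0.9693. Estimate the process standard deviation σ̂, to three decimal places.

s̄ = (10.3 + 7.5 + 6.9 + 7.3 + 9.3 + 8.3 + 9.0 + 10.9 + 7.8 + 8.1 + 12.2 + 11.5) / 12 = 9.0917
σ̂ = s̄ / c₄ = 9.0917 / 0.9693 = 9.3796

9.380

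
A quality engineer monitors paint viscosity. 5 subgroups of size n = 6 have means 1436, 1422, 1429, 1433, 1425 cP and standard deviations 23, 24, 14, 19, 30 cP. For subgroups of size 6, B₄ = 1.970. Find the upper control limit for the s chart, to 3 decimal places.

s̄ = (23 + 24 + 14 + 19 + 30) / 5 = 22.0000
UCL_s = B₄·s̄ = 1.970 × 22.0000 = 43.3400

43.340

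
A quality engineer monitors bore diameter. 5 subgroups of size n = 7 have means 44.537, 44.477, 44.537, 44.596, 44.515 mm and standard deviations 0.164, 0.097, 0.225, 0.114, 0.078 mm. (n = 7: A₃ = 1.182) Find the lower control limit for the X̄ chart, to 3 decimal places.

X̄̄ = (44.537 + 44.477 + 44.537 + 44.596 + 44.515) / 5 = 44.5324
s̄ = (0.164 + 0.097 + 0.225 + 0.114 + 0.078) / 5 = 0.1356
LCL = X̄̄ − A₃·s̄ = 44.5324 − 1.182 × 0.1356 = 44.3721

44.372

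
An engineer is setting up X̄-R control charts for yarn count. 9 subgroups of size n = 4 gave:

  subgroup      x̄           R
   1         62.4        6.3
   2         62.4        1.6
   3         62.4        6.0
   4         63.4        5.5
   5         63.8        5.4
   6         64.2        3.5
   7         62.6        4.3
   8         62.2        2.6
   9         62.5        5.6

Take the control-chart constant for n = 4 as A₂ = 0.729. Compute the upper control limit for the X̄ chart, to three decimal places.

X̄̄ = (62.4 + 62.4 + 62.4 + 63.4 + 63.8 + 64.2 + 62.6 + 62.2 + 62.5) / 9 = 565.9000 / 9 = 62.8778
R̄ = (6.3 + 1.6 + 6.0 + 5.5 + 5.4 + 3.5 + 4.3 + 2.6 + 5.6) / 9 = 40.8000 / 9 = 4.5333
UCL = X̄̄ + A₂·R̄ = 62.8778 + 0.729 × 4.5333 = 66.1826

66.183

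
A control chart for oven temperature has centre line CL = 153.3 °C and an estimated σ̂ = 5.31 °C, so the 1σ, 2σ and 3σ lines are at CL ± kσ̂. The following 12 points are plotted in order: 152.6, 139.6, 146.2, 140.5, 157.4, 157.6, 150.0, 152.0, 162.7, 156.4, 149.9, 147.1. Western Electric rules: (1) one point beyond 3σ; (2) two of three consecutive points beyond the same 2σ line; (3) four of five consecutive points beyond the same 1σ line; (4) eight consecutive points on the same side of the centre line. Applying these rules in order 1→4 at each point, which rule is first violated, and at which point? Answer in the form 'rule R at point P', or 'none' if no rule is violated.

Zone of each point (C = within 1σ̂, B = 1σ̂–2σ̂, A = 2σ̂–3σ̂, * = beyond 3σ̂; sign = side of CL): 1:-C, 2:-A, 3:-B, 4:-A, 5:+C, 6:+C, 7:-C, 8:-C, 9:+B, 10:+C, 11:-C, 12:-B
Rule 2 (two of three consecutive points beyond the same 2σ limit) is satisfied at point 4.

rule 2 at point 4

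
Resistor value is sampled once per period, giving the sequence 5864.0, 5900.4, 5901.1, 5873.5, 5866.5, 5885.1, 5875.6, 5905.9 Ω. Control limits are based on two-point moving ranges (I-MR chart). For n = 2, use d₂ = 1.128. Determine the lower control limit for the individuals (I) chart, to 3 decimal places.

5834.582

X̄ = (5864.0 + 5900.4 + 5901.1 + 5873.5 + 5866.5 + 5885.1 + 5875.6 + 5905.9) / 8 = 5884.0125
Moving ranges: 36.4, 0.7, 27.6, 7.0, 18.6, 9.5, 30.3; M̄R̄ = 130.1000 / 7 = 18.5857
LCL = X̄ − 3·M̄R̄/d₂ = 5884.0125 − 3 × 18.5857 / 1.128 = 5834.5824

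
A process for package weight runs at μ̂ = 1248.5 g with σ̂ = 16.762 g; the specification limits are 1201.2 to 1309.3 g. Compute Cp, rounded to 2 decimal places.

1.07

Cp = (USL − LSL) / (6σ̂) = (1309.3 − 1201.2) / (6 × 16.762) = 108.1000 / 100.5720 = 1.0749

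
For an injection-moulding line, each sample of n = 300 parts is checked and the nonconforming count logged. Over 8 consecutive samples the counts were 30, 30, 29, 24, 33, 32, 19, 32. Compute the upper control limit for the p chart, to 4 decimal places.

p̄ = Σdᵢ / (k·n) = 229 / (8 × 300) = 0.09542
UCL = p̄ + 3·√(p̄(1−p̄)/n) = 0.09542 + 3 × √(0.09542×0.90458/300) = 0.09542 + 3 × 0.01696 = 0.14630

0.1463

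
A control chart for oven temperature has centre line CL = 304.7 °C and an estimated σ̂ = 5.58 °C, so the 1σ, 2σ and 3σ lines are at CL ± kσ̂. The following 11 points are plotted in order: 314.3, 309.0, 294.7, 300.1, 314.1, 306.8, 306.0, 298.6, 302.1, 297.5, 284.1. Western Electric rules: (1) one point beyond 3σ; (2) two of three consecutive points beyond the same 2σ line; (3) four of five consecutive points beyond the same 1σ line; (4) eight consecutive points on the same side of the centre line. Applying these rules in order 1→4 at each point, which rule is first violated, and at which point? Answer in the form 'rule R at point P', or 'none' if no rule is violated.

Zone of each point (C = within 1σ̂, B = 1σ̂–2σ̂, A = 2σ̂–3σ̂, * = beyond 3σ̂; sign = side of CL): 1:+B, 2:+C, 3:-B, 4:-C, 5:+B, 6:+C, 7:+C, 8:-B, 9:-C, 10:-B, 11:-*
Rule 1 (one point beyond the 3σ limits) is satisfied at point 11.

rule 1 at point 11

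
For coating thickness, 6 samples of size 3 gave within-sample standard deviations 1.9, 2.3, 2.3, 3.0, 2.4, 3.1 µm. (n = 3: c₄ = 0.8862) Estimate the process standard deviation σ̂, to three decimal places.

s̄ = (1.9 + 2.3 + 2.3 + 3.0 + 2.4 + 3.1) / 6 = 2.5000
σ̂ = s̄ / c₄ = 2.5000 / 0.8862 = 2.8210

2.821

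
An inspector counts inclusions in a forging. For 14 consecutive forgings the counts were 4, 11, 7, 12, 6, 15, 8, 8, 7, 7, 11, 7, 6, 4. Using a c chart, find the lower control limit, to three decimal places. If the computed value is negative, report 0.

0.000

c̄ = (4 + 11 + 7 + 12 + 6 + 15 + 8 + 8 + 7 + 7 + 11 + 7 + 6 + 4) / 14 = 113 / 14 = 8.0714
LCL = c̄ − 3√c̄ = 8.0714 − 3 × 2.8410 = -0.4516 → 0 (cannot be negative)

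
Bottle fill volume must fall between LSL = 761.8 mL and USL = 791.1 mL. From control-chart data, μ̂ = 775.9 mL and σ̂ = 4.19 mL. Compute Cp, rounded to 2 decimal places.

Cp = (USL − LSL) / (6σ̂) = (791.1 − 761.8) / (6 × 4.19) = 29.3000 / 25.1400 = 1.1655

1.17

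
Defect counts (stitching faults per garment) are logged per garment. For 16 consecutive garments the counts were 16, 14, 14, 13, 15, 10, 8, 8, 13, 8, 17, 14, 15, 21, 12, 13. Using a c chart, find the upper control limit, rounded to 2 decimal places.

24.08

c̄ = (16 + 14 + 14 + 13 + 15 + 10 + 8 + 8 + 13 + 8 + 17 + 14 + 15 + 21 + 12 + 13) / 16 = 211 / 16 = 13.1875
UCL = c̄ + 3√c̄ = 13.1875 + 3 × √13.1875 = 13.1875 + 3 × 3.6315 = 24.0819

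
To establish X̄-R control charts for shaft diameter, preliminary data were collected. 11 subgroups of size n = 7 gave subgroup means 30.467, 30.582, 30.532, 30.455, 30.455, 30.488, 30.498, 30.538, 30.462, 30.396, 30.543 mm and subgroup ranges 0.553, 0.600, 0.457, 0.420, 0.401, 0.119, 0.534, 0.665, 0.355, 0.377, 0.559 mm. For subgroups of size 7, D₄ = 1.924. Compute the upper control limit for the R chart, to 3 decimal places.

0.882

R̄ = (0.553 + 0.600 + 0.457 + 0.420 + 0.401 + 0.119 + 0.534 + 0.665 + 0.355 + 0.377 + 0.559) / 11 = 5.0400 / 11 = 0.4582
UCL_R = D₄·R̄ = 1.924 × 0.4582 = 0.8815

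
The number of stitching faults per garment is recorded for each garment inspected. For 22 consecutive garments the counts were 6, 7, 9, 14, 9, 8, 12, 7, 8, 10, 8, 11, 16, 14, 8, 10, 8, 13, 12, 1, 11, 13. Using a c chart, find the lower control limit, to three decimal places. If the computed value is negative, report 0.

0.394

c̄ = (6 + 7 + 9 + 14 + 9 + 8 + 12 + 7 + 8 + 10 + 8 + 11 + 16 + 14 + 8 + 10 + 8 + 13 + 12 + 1 + 11 + 13) / 22 = 215 / 22 = 9.7727
LCL = c̄ − 3√c̄ = 9.7727 − 3 × 3.1261 = 0.3943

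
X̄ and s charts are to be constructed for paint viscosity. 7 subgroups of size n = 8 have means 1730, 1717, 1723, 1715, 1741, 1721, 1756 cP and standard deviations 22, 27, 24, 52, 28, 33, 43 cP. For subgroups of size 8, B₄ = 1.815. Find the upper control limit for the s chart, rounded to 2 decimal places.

59.38

s̄ = (22 + 27 + 24 + 52 + 28 + 33 + 43) / 7 = 32.7143
UCL_s = B₄·s̄ = 1.815 × 32.7143 = 59.3764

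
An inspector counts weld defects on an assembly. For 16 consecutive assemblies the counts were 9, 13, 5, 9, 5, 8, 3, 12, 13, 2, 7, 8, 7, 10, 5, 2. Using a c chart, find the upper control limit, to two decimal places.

c̄ = (9 + 13 + 5 + 9 + 5 + 8 + 3 + 12 + 13 + 2 + 7 + 8 + 7 + 10 + 5 + 2) / 16 = 118 / 16 = 7.3750
UCL = c̄ + 3√c̄ = 7.3750 + 3 × √7.3750 = 7.3750 + 3 × 2.7157 = 15.5221

15.52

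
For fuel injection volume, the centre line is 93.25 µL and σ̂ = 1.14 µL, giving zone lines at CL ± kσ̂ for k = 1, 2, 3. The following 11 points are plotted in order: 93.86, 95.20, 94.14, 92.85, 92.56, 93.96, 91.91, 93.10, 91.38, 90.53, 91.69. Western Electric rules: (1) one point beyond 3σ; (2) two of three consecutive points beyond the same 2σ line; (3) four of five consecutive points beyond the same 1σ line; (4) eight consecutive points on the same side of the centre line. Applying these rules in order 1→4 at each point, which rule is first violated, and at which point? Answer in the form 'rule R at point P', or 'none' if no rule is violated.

rule 3 at point 11

Zone of each point (C = within 1σ̂, B = 1σ̂–2σ̂, A = 2σ̂–3σ̂, * = beyond 3σ̂; sign = side of CL): 1:+C, 2:+B, 3:+C, 4:-C, 5:-C, 6:+C, 7:-B, 8:-C, 9:-B, 10:-A, 11:-B
Rule 3 (four of five consecutive points beyond the same 1σ limit) is satisfied at point 11.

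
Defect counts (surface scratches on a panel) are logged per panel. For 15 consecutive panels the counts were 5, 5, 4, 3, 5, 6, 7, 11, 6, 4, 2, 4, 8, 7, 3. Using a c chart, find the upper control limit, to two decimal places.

12.26

c̄ = (5 + 5 + 4 + 3 + 5 + 6 + 7 + 11 + 6 + 4 + 2 + 4 + 8 + 7 + 3) / 15 = 80 / 15 = 5.3333
UCL = c̄ + 3√c̄ = 5.3333 + 3 × √5.3333 = 5.3333 + 3 × 2.3094 = 12.2615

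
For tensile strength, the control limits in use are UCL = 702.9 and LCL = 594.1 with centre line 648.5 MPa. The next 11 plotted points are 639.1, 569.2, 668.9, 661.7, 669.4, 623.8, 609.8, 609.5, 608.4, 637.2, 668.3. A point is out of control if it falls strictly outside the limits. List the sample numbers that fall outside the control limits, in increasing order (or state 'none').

2

Compare each point to [594.1, 702.9]: sample 2 = 569.2 < LCL.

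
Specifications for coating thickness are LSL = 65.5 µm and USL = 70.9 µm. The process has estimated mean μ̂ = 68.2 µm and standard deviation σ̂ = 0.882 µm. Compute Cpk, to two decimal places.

1.02

Cpu = (USL − μ̂) / (3σ̂) = (70.9 − 68.2) / (3 × 0.882) = 1.0204; Cpl = (μ̂ − LSL) / (3σ̂) = (68.2 − 65.5) / (3 × 0.882) = 1.0204; Cpk = min(Cpu, Cpl) = 1.0204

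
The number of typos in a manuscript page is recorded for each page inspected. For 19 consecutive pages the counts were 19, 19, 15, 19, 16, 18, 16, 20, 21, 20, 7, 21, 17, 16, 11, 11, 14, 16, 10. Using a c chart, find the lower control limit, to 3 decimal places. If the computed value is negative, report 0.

c̄ = (19 + 19 + 15 + 19 + 16 + 18 + 16 + 20 + 21 + 20 + 7 + 21 + 17 + 16 + 11 + 11 + 14 + 16 + 10) / 19 = 306 / 19 = 16.1053
LCL = c̄ − 3√c̄ = 16.1053 − 3 × 4.0131 = 4.0659

4.066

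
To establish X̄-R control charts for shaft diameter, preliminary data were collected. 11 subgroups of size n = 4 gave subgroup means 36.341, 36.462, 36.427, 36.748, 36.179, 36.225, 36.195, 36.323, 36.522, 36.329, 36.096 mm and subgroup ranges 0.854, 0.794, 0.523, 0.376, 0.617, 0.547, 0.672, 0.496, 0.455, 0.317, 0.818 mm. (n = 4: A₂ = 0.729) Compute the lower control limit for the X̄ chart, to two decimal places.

35.92

X̄̄ = (36.341 + 36.462 + 36.427 + 36.748 + 36.179 + 36.225 + 36.195 + 36.323 + 36.522 + 36.329 + 36.096) / 11 = 399.8470 / 11 = 36.3497
R̄ = (0.854 + 0.794 + 0.523 + 0.376 + 0.617 + 0.547 + 0.672 + 0.496 + 0.455 + 0.317 + 0.818) / 11 = 6.4690 / 11 = 0.5881
LCL = X̄̄ − A₂·R̄ = 36.3497 − 0.729 × 0.5881 = 35.9210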